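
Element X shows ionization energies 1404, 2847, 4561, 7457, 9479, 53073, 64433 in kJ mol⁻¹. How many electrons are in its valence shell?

5

Look for the largest jump between consecutive ionization energies: IE6/IE5 ≈ 5.6, far larger than any earlier ratio.
That jump marks the point where a core electron is being removed. So the atom has 5 valence electrons.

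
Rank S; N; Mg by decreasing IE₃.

Mg > N > S

IE_3 is the cost of taking one more electron from the +2 cation: S²⁺ still has 4 valence electrons; N²⁺ still has 3 valence electrons; Mg²⁺ is the bare [Ne] core.
Breaking into a closed-shell core is much more expensive than removing a leftover valence electron — Mg has the largest IE_3 here.
Valence configurations: S²⁺ [Ne]3s²3p², N²⁺ [He]2s²2p¹.
Tabulated IE_3 (kJ/mol): S 3357, N 4578, Mg 7733.
Overall IE_3 order: S < N < Mg.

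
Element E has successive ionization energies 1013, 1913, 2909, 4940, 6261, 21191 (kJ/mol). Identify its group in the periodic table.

Group 15

Look for the largest jump between consecutive ionization energies: IE6/IE5 ≈ 3.4, far larger than any earlier ratio.
That jump marks the point where a core electron is being removed. So the atom has 5 valence electrons.
A main-group element with 5 valence electrons is in group 15.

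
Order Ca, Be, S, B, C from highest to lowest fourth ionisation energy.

The fourth ionization energy removes an electron from the +3 ion. For each element: Ca³⁺ is already 1 electron into the core; Be³⁺ is already 1 electron into the core; S³⁺ still has 3 valence electrons; B³⁺ is the bare [He] core; C³⁺ still has 1 valence electron.
Core electrons are held far more tightly than valence electrons, so Ca, Be and B top the IE_4 order.
Valence configurations: S³⁺ [Ne]3s²3p¹, C³⁺ [He]2s¹.
Approximate IE_4 values (kJ/mol): Ca 6491, Be 21007, S 4556, B 25026, C 6223.
Putting it together, IE_4: S < C < Ca < Be < B.

B > Be > Ca > C > S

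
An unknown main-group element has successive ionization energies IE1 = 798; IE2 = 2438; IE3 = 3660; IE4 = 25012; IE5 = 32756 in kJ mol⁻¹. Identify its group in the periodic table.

Group 13

Look for the largest jump between consecutive ionization energies: IE4/IE3 ≈ 6.8, far larger than any earlier ratio.
That jump marks the point where a core electron is being removed. So the atom has 3 valence electrons.
A main-group element with 3 valence electrons is in group 13.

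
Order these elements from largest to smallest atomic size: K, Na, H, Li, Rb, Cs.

Cs, Rb, K, Na, Li, H

H is in period 1, group 1; Li is in period 2, group 1; Na is in period 3, group 1; K is in period 4, group 1; Rb is in period 5, group 1; Cs is in period 6, group 1.
Across a period the added protons contract the valence shell; down a group each new principal shell makes the atom larger.
All are in group 1, so atomic radius increases down the group.
So from largest to smallest: Cs > Rb > K > Na > Li > H.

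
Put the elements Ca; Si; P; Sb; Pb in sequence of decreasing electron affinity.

Si > Sb > P > Pb > Ca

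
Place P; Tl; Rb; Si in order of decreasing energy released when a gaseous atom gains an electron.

Si > P > Rb > Tl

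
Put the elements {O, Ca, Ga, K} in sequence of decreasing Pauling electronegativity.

O is in period 2, group 16; K is in period 4, group 1; Ca is in period 4, group 2; Ga is in period 4, group 13.
Smaller atoms with higher effective nuclear charge are more electronegative.
Here both period and group differ, so the two effects have to be weighed against each other.
Ca > K: both are in period 4; the period trend gives Ca the larger value.
Ga > Ca: Ga lies to the right of Ca in period 4, so the across-period effect alone puts Ga higher.
O > Ga: both effects reinforce here, so O is clearly the higher of the two.
Approximate values (Pauling): O 3.44, K 0.82, Ca 1.00, Ga 1.81.
So from highest to lowest: O > Ga > Ca > K.

O > Ga > Ca > K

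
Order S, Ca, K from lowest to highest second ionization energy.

Ca, S, K

After 1 electron has been removed, what remains? S⁺ still has 5 valence electrons; Ca⁺ still has 1 valence electron; K⁺ is the bare [Ar] core.
Core electrons are held far more tightly than valence electrons, so K tops the IE_2 order.
Valence configurations: S⁺ [Ne]3s²3p³, Ca⁺ [Ar]4s¹.
Approximate IE_2 values (kJ/mol): S 2252, Ca 1145, K 3052.
Putting it together, IE_2: Ca < S < K.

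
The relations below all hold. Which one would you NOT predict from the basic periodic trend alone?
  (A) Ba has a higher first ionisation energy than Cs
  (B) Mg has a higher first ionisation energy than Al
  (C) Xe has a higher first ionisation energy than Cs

(B)

The general trend: first ionisation energy increases across a period and decreases down a group.
(A) Ba (period 6, group 2) vs Cs (period 6, group 1): the stated order agrees with the simple trend.
(B) Mg (period 3, group 2) vs Al (period 3, group 13): the stated order contradicts the simple trend.
(C) Xe (period 5, group 18) vs Cs (period 6, group 1): the stated order agrees with the simple trend.
The exception is (B): Al's single 3p electron is easier to remove than one from Mg's filled 3s².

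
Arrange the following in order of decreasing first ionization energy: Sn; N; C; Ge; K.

N > C > Ge > Sn > K

IE₁ increases left→right with effective nuclear charge and decreases top→bottom as the valence shell moves farther out.
Here both period and group differ, so the two effects have to be weighed against each other.
Sn > K: period and group pull opposite ways; the across-period shift dominates (709 vs 419 kJ/mol).
Ge > Sn: Ge sits above Sn in group 14, so the down-group effect alone puts Ge higher.
C > Ge: they share group 14; the group trend gives C the larger value.
N > C: both are in period 2; the period trend gives N the larger value.
For reference (kJ/mol): C 1086, N 1402, K 419, Ge 762, Sn 709.
So from highest to lowest: N > C > Ge > Sn > K.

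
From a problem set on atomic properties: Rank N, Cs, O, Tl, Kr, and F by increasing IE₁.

IE₁ increases left→right with effective nuclear charge and decreases top→bottom as the valence shell moves farther out.
Here both period and group differ, so the two effects have to be weighed against each other.
Tl > Cs: Tl lies to the right of Cs in period 6, so the across-period effect alone puts Tl higher.
O > Tl: relative to Tl, both the across-period and down-group shifts push O's first ionization energy up.
Kr > O: period and group pull opposite ways; the across-period shift dominates (1351 vs 1314 kJ/mol).
N > Kr: period and group pull opposite ways; the down-group shift dominates (1402 vs 1351 kJ/mol).
F > N: both are in period 2; the period trend gives F the larger value.
Note the exception: N has a higher first ionization energy than O, contrary to the simple trend — pairing an electron in O's 2p⁴ costs repulsion energy, so O ionizes more easily than half-filled N (2p³).
For reference (kJ/mol): N 1402, O 1314, F 1681, Kr 1351, Cs 376, Tl 589.
So from lowest to highest: Cs < Tl < O < Kr < N < F.

Cs < Tl < O < Kr < N < F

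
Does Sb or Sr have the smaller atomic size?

Sb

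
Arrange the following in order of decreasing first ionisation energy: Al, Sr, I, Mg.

I, Mg, Al, Sr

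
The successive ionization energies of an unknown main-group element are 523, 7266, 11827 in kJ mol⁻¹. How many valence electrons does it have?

Look for the largest jump between consecutive ionization energies: IE2/IE1 ≈ 13.9, far larger than any earlier ratio.
That jump marks the point where a core electron is being removed. So the atom has 1 valence electron.

1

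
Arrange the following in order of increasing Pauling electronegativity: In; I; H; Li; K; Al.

H is in period 1, group 1; Li is in period 2, group 1; Al is in period 3, group 13; K is in period 4, group 1; In is in period 5, group 13; I is in period 5, group 17.
Smaller atoms with higher effective nuclear charge are more electronegative.
Neither a single period nor a single group — weigh both effects.
Li > K: Li sits above K in group 1, so the down-group effect alone puts Li higher.
Al > Li: the two effects oppose for this pair; the across-period effect wins (1.61 vs 0.98).
In > Al: this pair runs against the simple trend — see the exception note.
H > In: period and group pull opposite ways; the down-group shift dominates (2.20 vs 1.78).
I > H: period and group pull opposite ways; the across-period shift dominates (2.66 vs 2.20).
Note the exception: In has a higher electronegativity than Al, contrary to the simple trend — poor shielding by filled d (and f) subshells raises the heavier element's effective nuclear charge more than the simple down-group trend predicts.
For reference (Pauling): H 2.20, Li 0.98, Al 1.61, K 0.82, In 1.78, I 2.66.
So from lowest to highest: K < Li < Al < In < H < I.

K < Li < Al < In < H < I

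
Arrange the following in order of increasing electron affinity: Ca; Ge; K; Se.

Adding an electron releases more energy for atoms nearer the top right (short of the noble gases).
All lie in period 4; the across-period trend (electron affinity increases left to right) applies, with the exception below.
Note the exception: K has a higher electron affinity than Ca, contrary to the simple trend — adding an electron to Ca (ns²) has to open a new, higher-energy np subshell, which is unfavourable.
For reference (kJ/mol): K 48, Ca 2, Ge 119, Se 195.
So from lowest to highest: Ca < K < Ge < Se.

Ca, K, Ge, Se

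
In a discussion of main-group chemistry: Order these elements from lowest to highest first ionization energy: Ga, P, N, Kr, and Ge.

Ga < Ge < P < Kr < N

IE₁ increases left→right with effective nuclear charge and decreases top→bottom as the valence shell moves farther out.
Neither a single period nor a single group — weigh both effects.
Ge > Ga: Ge lies to the right of Ga in period 4, so the across-period effect alone puts Ge higher.
P > Ge: both effects reinforce here, so P is clearly the higher of the two.
Kr > P: the two effects oppose for this pair; the across-period effect wins (1351 vs 1012 kJ/mol).
N > Kr: period and group pull opposite ways; the down-group shift dominates (1402 vs 1351 kJ/mol).
For reference (kJ/mol): N 1402, P 1012, Ga 579, Ge 762, Kr 1351.
So from lowest to highest: Ga < Ge < P < Kr < N.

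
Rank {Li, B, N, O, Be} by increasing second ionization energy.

After 1 electron has been removed, what remains? Li⁺ is the bare [He] core; B⁺ still has 2 valence electrons; N⁺ still has 4 valence electrons; O⁺ still has 5 valence electrons; Be⁺ still has 1 valence electron.
Breaking into a closed-shell core is much more expensive than removing a leftover valence electron — Li has the largest IE_2 here.
Valence configurations: B⁺ [He]2s², N⁺ [He]2s²2p², O⁺ [He]2s²2p³, Be⁺ [He]2s¹.
Tabulated IE_2 (kJ/mol): Li 7298, B 2427, N 2856, O 3388, Be 1757.
Putting it together, IE_2: Be < B < N < O < Li.

Be < B < N < O < Li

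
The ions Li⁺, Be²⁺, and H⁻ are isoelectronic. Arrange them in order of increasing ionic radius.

Be²⁺ < Li⁺ < H⁻

All of these have 2 electrons, so size is governed by nuclear charge alone: the more protons, the stronger the pull on the same electron cloud, and the smaller the ion.
Nuclear charges: Be²⁺ (Z=4), Li⁺ (Z=3), H⁻ (Z=1).
Smallest to largest: Be²⁺ < Li⁺ < H⁻.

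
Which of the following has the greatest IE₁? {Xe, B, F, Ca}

B is in period 2, group 13; F is in period 2, group 17; Ca is in period 4, group 2; Xe is in period 5, group 18.
Across a period the outer electron is held more tightly (higher IE₁); down a group it sits in a higher shell, more shielded, and comes off more easily.
Neither a single period nor a single group — weigh both effects.
B > Ca: both effects reinforce here, so B is clearly the higher of the two.
Xe > B: period and group pull opposite ways; the across-period shift dominates (1170 vs 801 kJ/mol).
F > Xe: the two effects oppose for this pair; the down-group effect wins (1681 vs 1170 kJ/mol).
Approximate values (kJ/mol): B 801, F 1681, Ca 590, Xe 1170.
The greatest IE₁ among these belongs to F.

F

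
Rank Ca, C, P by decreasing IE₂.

The second ionization energy removes an electron from the +1 ion. For each element: Ca⁺ still has 1 valence electron; C⁺ still has 3 valence electrons; P⁺ still has 4 valence electrons.
All are still removing valence electrons, so compare the +1 ions as you would atoms: IE_2 generally rises across a period (higher Z_eff) and falls down a group (larger shell), subject to the usual subshell exceptions.
Valence configurations: Ca⁺ [Ar]4s¹, C⁺ [He]2s²2p¹, P⁺ [Ne]3s²3p².
The numbers (kJ/mol): Ca 1145, C 2353, P 1907.
Hence IE_2: Ca < P < C.

C > P > Ca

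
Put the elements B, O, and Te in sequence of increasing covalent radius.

O < B < Te

B is in period 2, group 13; O is in period 2, group 16; Te is in period 5, group 16.
Moving right in a period, electrons are added to the same shell under a stronger nuclear pull, so atoms get smaller; moving down, a new shell is opened and atoms get larger.
Here both period and group differ, so the two effects have to be weighed against each other.
B > O: B lies to the left of O in period 2, so the across-period effect alone puts B larger.
Te > B: the two effects oppose for this pair; the down-group effect wins (136 vs 85 pm).
Tabulated atomic radius (pm): B 85, O 63, Te 136.
So from smallest to largest: O < B < Te.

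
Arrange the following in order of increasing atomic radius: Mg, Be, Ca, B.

B < Be < Mg < Ca

Be is in period 2, group 2; B is in period 2, group 13; Mg is in period 3, group 2; Ca is in period 4, group 2.
Across a period the added protons contract the valence shell; down a group each new principal shell makes the atom larger.
Here both period and group differ, so the two effects have to be weighed against each other.
Be > B: both are in period 2; the period trend gives Be the larger value.
Mg > Be: they share group 2; the group trend gives Mg the larger value.
Ca > Mg: they share group 2; the group trend gives Ca the larger value.
For reference (pm): Be 102, B 85, Mg 139, Ca 171.
So from smallest to largest: B < Be < Mg < Ca.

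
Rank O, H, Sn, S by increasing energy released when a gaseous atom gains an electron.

H is in period 1, group 1; O is in period 2, group 16; S is in period 3, group 16; Sn is in period 5, group 14.
Adding an electron releases more energy for atoms nearer the top right (short of the noble gases).
These span different periods and groups, so the two trends combine.
Sn > H: period and group pull opposite ways; the across-period shift dominates (107 vs 73 kJ/mol).
O > Sn: relative to Sn, both the across-period and down-group shifts push O's electron affinity up.
S > O: this pair runs against the simple trend — see the exception note.
Note the exception: S has a higher electron affinity than O, contrary to the simple trend — the compact 2p subshell of O repels the added electron more than S's larger 3p does.
Approximate values (kJ/mol): H 73, O 141, S 200, Sn 107.
So from lowest to highest: H < Sn < O < S.

H, Sn, O, S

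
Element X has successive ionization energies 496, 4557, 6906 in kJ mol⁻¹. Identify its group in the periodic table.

Look for the largest jump between consecutive ionization energies: IE2/IE1 ≈ 9.2, far larger than any earlier ratio.
That jump marks the point where a core electron is being removed. So the atom has 1 valence electron.
A main-group element with 1 valence electron is in group 1.

Group 1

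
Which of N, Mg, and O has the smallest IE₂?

After 1 electron has been removed, what remains? N⁺ still has 4 valence electrons; Mg⁺ still has 1 valence electron; O⁺ still has 5 valence electrons.
All are still removing valence electrons, so compare the +1 ions as you would atoms: IE_2 generally rises across a period (higher Z_eff) and falls down a group (larger shell), subject to the usual subshell exceptions.
Valence configurations: N⁺ [He]2s²2p², Mg⁺ [Ne]3s¹, O⁺ [He]2s²2p³.
The numbers (kJ/mol): N 2856, Mg 1451, O 3388.
Hence IE_2: Mg < N < O.

Mg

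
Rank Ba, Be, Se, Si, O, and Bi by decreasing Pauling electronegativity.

O > Se > Bi > Si > Be > Ba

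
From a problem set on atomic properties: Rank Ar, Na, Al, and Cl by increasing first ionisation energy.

IE₁ increases left→right with effective nuclear charge and decreases top→bottom as the valence shell moves farther out.
All lie in period 3, so first ionization energy increases left to right.
So from lowest to highest: Na < Al < Cl < Ar.

Na, Al, Cl, Ar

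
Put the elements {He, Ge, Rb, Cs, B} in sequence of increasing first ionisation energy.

Cs, Rb, Ge, B, He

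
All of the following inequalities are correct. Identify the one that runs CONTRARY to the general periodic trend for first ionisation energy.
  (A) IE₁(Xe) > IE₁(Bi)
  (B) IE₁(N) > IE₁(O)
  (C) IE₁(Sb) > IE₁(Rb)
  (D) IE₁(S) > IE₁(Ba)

(B)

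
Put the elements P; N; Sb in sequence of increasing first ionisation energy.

Sb < P < N

N is in period 2, group 15; P is in period 3, group 15; Sb is in period 5, group 15.
Removing the outermost electron gets harder across a period and easier down a group.
All are in group 15, so first ionization energy increases up the group.
So from lowest to highest: Sb < P < N.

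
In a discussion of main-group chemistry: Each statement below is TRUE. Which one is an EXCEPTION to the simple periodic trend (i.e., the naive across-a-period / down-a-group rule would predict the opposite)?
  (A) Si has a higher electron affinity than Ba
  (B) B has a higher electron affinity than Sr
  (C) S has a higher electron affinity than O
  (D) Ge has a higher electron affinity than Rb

(C)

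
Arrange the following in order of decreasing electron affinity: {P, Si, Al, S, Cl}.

Cl > S > Si > P > Al

Al is in period 3, group 13; Si is in period 3, group 14; P is in period 3, group 15; S is in period 3, group 16; Cl is in period 3, group 17.
Atoms with high Z_eff and room in the valence shell (especially the halogens) have the most exothermic electron affinities.
All lie in period 3; the across-period trend (electron affinity increases left to right) applies, with the exception below.
Note the exception: Si has a higher electron affinity than P, contrary to the simple trend — adding an electron to P's half-filled 3p³ is unfavourable, so Si (3p²) has the more exothermic EA.
Tabulated electron affinity (kJ/mol): Al 42, Si 134, P 72, S 200, Cl 349.
So from highest to lowest: Cl > S > Si > P > Al.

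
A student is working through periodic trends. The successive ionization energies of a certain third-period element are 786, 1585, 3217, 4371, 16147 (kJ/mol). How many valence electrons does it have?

4

Look for the largest jump between consecutive ionization energies: IE5/IE4 ≈ 3.7, far larger than any earlier ratio.
That jump marks the point where a core electron is being removed. So the atom has 4 valence electrons.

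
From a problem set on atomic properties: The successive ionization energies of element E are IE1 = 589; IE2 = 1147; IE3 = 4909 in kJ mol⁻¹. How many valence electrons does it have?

Look for the largest jump between consecutive ionization energies: IE3/IE2 ≈ 4.3, far larger than any earlier ratio.
That jump marks the point where a core electron is being removed. So the atom has 2 valence electrons.

2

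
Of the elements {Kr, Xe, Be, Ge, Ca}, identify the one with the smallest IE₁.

Ca

Be is in period 2, group 2; Ca is in period 4, group 2; Ge is in period 4, group 14; Kr is in period 4, group 18; Xe is in period 5, group 18.
Across a period the outer electron is held more tightly (higher IE₁); down a group it sits in a higher shell, more shielded, and comes off more easily.
These span different periods and groups, so the two trends combine.
Ge > Ca: Ge lies to the right of Ca in period 4, so the across-period effect alone puts Ge higher.
Be > Ge: the two effects oppose for this pair; the down-group effect wins (900 vs 762 kJ/mol).
Xe > Be: the two effects oppose for this pair; the across-period effect wins (1170 vs 900 kJ/mol).
Kr > Xe: they share group 18; the group trend gives Kr the larger value.
Tabulated first ionization energy (kJ/mol): Be 900, Ca 590, Ge 762, Kr 1351, Xe 1170.
The smallest IE₁ among these belongs to Ca.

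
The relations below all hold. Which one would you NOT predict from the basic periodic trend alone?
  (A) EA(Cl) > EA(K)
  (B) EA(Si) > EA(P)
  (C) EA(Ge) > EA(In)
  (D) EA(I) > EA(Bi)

(B)

The general trend: electron affinity increases across a period and decreases down a group.
(A) Cl (period 3, group 17) vs K (period 4, group 1): the stated order agrees with the simple trend.
(B) Si (period 3, group 14) vs P (period 3, group 15): the stated order contradicts the simple trend.
(C) Ge (period 4, group 14) vs In (period 5, group 13): the stated order agrees with the simple trend.
(D) I (period 5, group 17) vs Bi (period 6, group 15): the stated order agrees with the simple trend.
The exception is (B): adding an electron to P's half-filled 3p³ is unfavourable, so Si (3p²) has the more exothermic EA.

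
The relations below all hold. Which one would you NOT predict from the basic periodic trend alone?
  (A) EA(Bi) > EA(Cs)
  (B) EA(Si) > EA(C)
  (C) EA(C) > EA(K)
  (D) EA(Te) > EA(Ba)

The general trend: electron affinity increases across a period and decreases down a group.
(A) Bi (period 6, group 15) vs Cs (period 6, group 1): the stated order agrees with the simple trend.
(B) Si (period 3, group 14) vs C (period 2, group 14): the stated order contradicts the simple trend.
(C) C (period 2, group 14) vs K (period 4, group 1): the stated order agrees with the simple trend.
(D) Te (period 5, group 16) vs Ba (period 6, group 2): the stated order agrees with the simple trend.
The exception is (B): Si's larger, more diffuse 3p orbitals accept an added electron slightly more readily than C's compact 2p.

(B)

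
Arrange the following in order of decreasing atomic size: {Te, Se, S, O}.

Te > Se > S > O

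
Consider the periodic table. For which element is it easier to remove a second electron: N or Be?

Be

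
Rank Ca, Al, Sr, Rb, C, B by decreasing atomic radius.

Rb > Sr > Ca > Al > B > C

B is in period 2, group 13; C is in period 2, group 14; Al is in period 3, group 13; Ca is in period 4, group 2; Rb is in period 5, group 1; Sr is in period 5, group 2.
Moving right in a period, electrons are added to the same shell under a stronger nuclear pull, so atoms get smaller; moving down, a new shell is opened and atoms get larger.
Neither a single period nor a single group — weigh both effects.
B > C: both are in period 2; the period trend gives B the larger value.
Al > B: Al sits below B in group 13, so the down-group effect alone puts Al larger.
Ca > Al: relative to Al, both the across-period and down-group shifts push Ca's atomic radius up.
Sr > Ca: they share group 2; the group trend gives Sr the larger value.
Rb > Sr: Rb lies to the left of Sr in period 5, so the across-period effect alone puts Rb larger.
Approximate values (pm): B 85, C 75, Al 126, Ca 171, Rb 210, Sr 185.
So from largest to smallest: Rb > Sr > Ca > Al > B > C.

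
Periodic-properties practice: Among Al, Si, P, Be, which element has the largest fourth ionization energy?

After 3 electrons have been removed, what remains? Al³⁺ is the bare [Ne] core; Si³⁺ still has 1 valence electron; P³⁺ still has 2 valence electrons; Be³⁺ is already 1 electron into the core.
Core electrons are held far more tightly than valence electrons, so Al and Be top the IE_4 order.
Valence configurations: Si³⁺ [Ne]3s¹, P³⁺ [Ne]3s².
Approximate IE_4 values (kJ/mol): Al 11577, Si 4356, P 4964, Be 21007.
Hence IE_4: Si < P < Al < Be.

Be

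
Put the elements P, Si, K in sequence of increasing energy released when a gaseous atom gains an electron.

K < P < Si

Atoms with high Z_eff and room in the valence shell (especially the halogens) have the most exothermic electron affinities.
Here both period and group differ, so the two effects have to be weighed against each other.
P > K: both effects reinforce here, so P is clearly the higher of the two.
Si > P: this pair runs against the simple trend — see the exception note.
Note the exception: Si has a higher electron affinity than P, contrary to the simple trend — adding an electron to P's half-filled 3p³ is unfavourable, so Si (3p²) has the more exothermic EA.
Tabulated electron affinity (kJ/mol): Si 134, P 72, K 48.
So from lowest to highest: K < P < Si.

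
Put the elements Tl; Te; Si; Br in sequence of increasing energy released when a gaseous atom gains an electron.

Si is in period 3, group 14; Br is in period 4, group 17; Te is in period 5, group 16; Tl is in period 6, group 13.
EA tends to increase across a period and decrease down a group, though the pattern is less regular than for IE or radius.
These span different periods and groups, so the two trends combine.
Si > Tl: both effects reinforce here, so Si is clearly the higher of the two.
Te > Si: the two effects oppose for this pair; the across-period effect wins (190 vs 134 kJ/mol).
Br > Te: both effects reinforce here, so Br is clearly the higher of the two.
Tabulated electron affinity (kJ/mol): Si 134, Br 325, Te 190, Tl 19.
So from lowest to highest: Tl < Si < Te < Br.

Tl, Si, Te, Br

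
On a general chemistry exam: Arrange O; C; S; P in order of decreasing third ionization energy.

O > C > S > P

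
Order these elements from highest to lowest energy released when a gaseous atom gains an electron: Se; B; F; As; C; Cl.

B is in period 2, group 13; C is in period 2, group 14; F is in period 2, group 17; Cl is in period 3, group 17; As is in period 4, group 15; Se is in period 4, group 16.
Atoms with high Z_eff and room in the valence shell (especially the halogens) have the most exothermic electron affinities.
Here both period and group differ, so the two effects have to be weighed against each other.
As > B: the two effects oppose for this pair; the across-period effect wins (78 vs 27 kJ/mol).
C > As: the two effects oppose for this pair; the down-group effect wins (122 vs 78 kJ/mol).
Se > C: period and group pull opposite ways; the across-period shift dominates (195 vs 122 kJ/mol).
F > Se: relative to Se, both the across-period and down-group shifts push F's electron affinity up.
Cl > F: this pair runs against the simple trend — see the exception note.
Note the exception: Cl has a higher electron affinity than F, contrary to the simple trend — F's small 2p subshell makes the incoming electron feel strong e⁻–e⁻ repulsion, so Cl actually releases more energy on gaining an electron.
Approximate values (kJ/mol): B 27, C 122, F 328, Cl 349, As 78, Se 195.
So from highest to lowest: Cl > F > Se > C > As > B.

Cl > F > Se > C > As > B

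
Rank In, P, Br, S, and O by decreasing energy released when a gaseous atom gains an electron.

O is in period 2, group 16; P is in period 3, group 15; S is in period 3, group 16; Br is in period 4, group 17; In is in period 5, group 13.
Atoms with high Z_eff and room in the valence shell (especially the halogens) have the most exothermic electron affinities.
Here both period and group differ, so the two effects have to be weighed against each other.
P > In: both effects reinforce here, so P is clearly the higher of the two.
O > P: both effects reinforce here, so O is clearly the higher of the two.
S > O: this pair runs against the simple trend — see the exception note.
Br > S: period and group pull opposite ways; the across-period shift dominates (325 vs 200 kJ/mol).
Note the exception: S has a higher electron affinity than O, contrary to the simple trend — the compact 2p subshell of O repels the added electron more than S's larger 3p does.
Approximate values (kJ/mol): O 141, P 72, S 200, Br 325, In 29.
So from highest to lowest: Br > S > O > P > In.

Br > S > O > P > In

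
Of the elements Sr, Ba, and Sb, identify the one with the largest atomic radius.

Atomic radius shrinks across a period as nuclear charge pulls the same shell inward, and grows down a group as new shells are added.
These span different periods and groups, so the two trends combine.
Sr > Sb: Sr lies to the left of Sb in period 5, so the across-period effect alone puts Sr larger.
Ba > Sr: Ba sits below Sr in group 2, so the down-group effect alone puts Ba larger.
Tabulated atomic radius (pm): Sr 185, Sb 140, Ba 196.
The largest atomic radius among these belongs to Ba.

Ba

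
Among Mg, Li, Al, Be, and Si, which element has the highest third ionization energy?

Be

The third ionization energy removes an electron from the +2 ion. For each element: Mg²⁺ is the bare [Ne] core; Li²⁺ is already 1 electron into the core; Al²⁺ still has 1 valence electron; Be²⁺ is the bare [He] core; Si²⁺ still has 2 valence electrons.
Core electrons are held far more tightly than valence electrons, so Mg, Li and Be top the IE_3 order.
Valence configurations: Al²⁺ [Ne]3s¹, Si²⁺ [Ne]3s².
The numbers (kJ/mol): Mg 7733, Li 11815, Al 2745, Be 14849, Si 3232.
Hence IE_3: Al < Si < Mg < Li < Be.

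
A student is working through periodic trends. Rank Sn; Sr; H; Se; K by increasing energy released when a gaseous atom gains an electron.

Sr, K, H, Sn, Se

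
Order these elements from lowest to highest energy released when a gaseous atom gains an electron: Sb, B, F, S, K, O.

B, K, Sb, O, S, F

Atoms with high Z_eff and room in the valence shell (especially the halogens) have the most exothermic electron affinities.
Neither a single period nor a single group — weigh both effects.
K > B: this pair runs against the simple trend — see the exception note.
Sb > K: period and group pull opposite ways; the across-period shift dominates (103 vs 48 kJ/mol).
O > Sb: relative to Sb, both the across-period and down-group shifts push O's electron affinity up.
S > O: this pair runs against the simple trend — see the exception note.
F > S: both effects reinforce here, so F is clearly the higher of the two.
Note the exception: K has a higher electron affinity than B, contrary to the simple trend — B's ns²np¹ configuration gives only a small electron affinity — the sparsely filled np subshell binds an added electron weakly.
Note the exception: S has a higher electron affinity than O, contrary to the simple trend — the compact 2p subshell of O repels the added electron more than S's larger 3p does.
For reference (kJ/mol): B 27, O 141, F 328, S 200, K 48, Sb 103.
So from lowest to highest: B < K < Sb < O < S < F.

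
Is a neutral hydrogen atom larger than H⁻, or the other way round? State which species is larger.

Forming H⁻ adds 1 electron to H. More electron–electron repulsion in the same shell, with unchanged nuclear charge, lets the cloud expand.
An anion is larger than its parent atom: H⁻ > H.

H⁻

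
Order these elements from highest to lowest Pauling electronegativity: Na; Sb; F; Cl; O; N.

N is in period 2, group 15; O is in period 2, group 16; F is in period 2, group 17; Na is in period 3, group 1; Cl is in period 3, group 17; Sb is in period 5, group 15.
Electronegativity increases across a period and decreases down a group, tracking effective nuclear charge and atomic size.
Here both period and group differ, so the two effects have to be weighed against each other.
Sb > Na: the two effects oppose for this pair; the across-period effect wins (2.05 vs 0.93).
N > Sb: they share group 15; the group trend gives N the larger value.
Cl > N: period and group pull opposite ways; the across-period shift dominates (3.16 vs 3.04).
O > Cl: period and group pull opposite ways; the down-group shift dominates (3.44 vs 3.16).
F > O: both are in period 2; the period trend gives F the larger value.
Approximate values (Pauling): N 3.04, O 3.44, F 3.98, Na 0.93, Cl 3.16, Sb 2.05.
So from highest to lowest: F > O > Cl > N > Sb > Na.

F > O > Cl > N > Sb > Na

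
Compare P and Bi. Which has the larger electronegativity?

P is in period 3, group 15; Bi is in period 6, group 15.
Atoms toward the upper right of the periodic table pull bonding electrons most strongly.
All are in group 15, so electronegativity increases up the group.
So P has the larger electronegativity (P > Bi).

P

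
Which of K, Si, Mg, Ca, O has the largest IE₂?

IE_2 is the cost of taking one more electron from the +1 cation: K⁺ is the bare [Ar] core; Si⁺ still has 3 valence electrons; Mg⁺ still has 1 valence electron; Ca⁺ still has 1 valence electron; O⁺ still has 5 valence electrons.
Usually core removal costs more than valence removal, but here the competition is close: a tightly held n=2 valence electron can cost more to remove than an n=3 core electron, so the actual values have to decide it.
Valence configurations: Si⁺ [Ne]3s²3p¹, Mg⁺ [Ne]3s¹, Ca⁺ [Ar]4s¹, O⁺ [He]2s²2p³.
The numbers (kJ/mol): K 3052, Si 1577, Mg 1451, Ca 1145, O 3388.
So the second ionization energies run Ca < Mg < Si < K < O.

O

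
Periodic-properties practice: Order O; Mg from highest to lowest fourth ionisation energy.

After 3 electrons have been removed, what remains? O³⁺ still has 3 valence electrons; Mg³⁺ is already 1 electron into the core.
Pulling an electron out of a noble-gas core costs far more than removing a remaining valence electron, so Mg sits at the high end of IE_4.
Approximate IE_4 values (kJ/mol): O 7469, Mg 10543.
Putting it together, IE_4: O < Mg.

Mg > O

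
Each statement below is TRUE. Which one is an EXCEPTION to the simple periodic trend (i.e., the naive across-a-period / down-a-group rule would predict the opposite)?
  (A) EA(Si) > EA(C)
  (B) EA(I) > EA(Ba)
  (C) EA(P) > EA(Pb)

(A)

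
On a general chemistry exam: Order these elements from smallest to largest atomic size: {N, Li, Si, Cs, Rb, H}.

H, N, Si, Li, Rb, Cs

H is in period 1, group 1; Li is in period 2, group 1; N is in period 2, group 15; Si is in period 3, group 14; Rb is in period 5, group 1; Cs is in period 6, group 1.
Across a period the added protons contract the valence shell; down a group each new principal shell makes the atom larger.
These span different periods and groups, so the two trends combine.
N > H: the two effects oppose for this pair; the down-group effect wins (71 vs 32 pm).
Si > N: both effects reinforce here, so Si is clearly the larger of the two.
Li > Si: period and group pull opposite ways; the across-period shift dominates (133 vs 116 pm).
Rb > Li: Rb sits below Li in group 1, so the down-group effect alone puts Rb larger.
Cs > Rb: they share group 1; the group trend gives Cs the larger value.
Approximate values (pm): H 32, Li 133, N 71, Si 116, Rb 210, Cs 232.
So from smallest to largest: H < N < Si < Li < Rb < Cs.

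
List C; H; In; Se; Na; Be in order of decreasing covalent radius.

Na, In, Se, Be, C, H

H is in period 1, group 1; Be is in period 2, group 2; C is in period 2, group 14; Na is in period 3, group 1; Se is in period 4, group 16; In is in period 5, group 13.
Radius decreases left→right (rising Z_eff, same n) and increases top→bottom (higher n).
Neither a single period nor a single group — weigh both effects.
C > H: the two effects oppose for this pair; the down-group effect wins (75 vs 32 pm).
Be > C: both are in period 2; the period trend gives Be the larger value.
Se > Be: the two effects oppose for this pair; the down-group effect wins (116 vs 102 pm).
In > Se: relative to Se, both the across-period and down-group shifts push In's atomic radius up.
Na > In: period and group pull opposite ways; the across-period shift dominates (155 vs 142 pm).
Approximate values (pm): H 32, Be 102, C 75, Na 155, Se 116, In 142.
So from largest to smallest: Na > In > Se > Be > C > H.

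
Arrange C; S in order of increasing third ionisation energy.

S, C

After 2 electrons have been removed, what remains? C²⁺ still has 2 valence electrons; S²⁺ still has 4 valence electrons.
All are still removing valence electrons, so compare the +2 ions as you would atoms: IE_3 generally rises across a period (higher Z_eff) and falls down a group (larger shell), subject to the usual subshell exceptions.
Valence configurations: C²⁺ [He]2s², S²⁺ [Ne]3s²3p².
Approximate IE_3 values (kJ/mol): C 4620, S 3357.
So the third ionization energies run S < C.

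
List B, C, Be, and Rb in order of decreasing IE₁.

C > Be > B > Rb

First ionization energy rises across a period (greater Z_eff holds electrons more tightly) and falls down a group (valence electrons are farther from the nucleus).
Neither a single period nor a single group — weigh both effects.
B > Rb: relative to Rb, both the across-period and down-group shifts push B's first ionization energy up.
Be > B: this pair runs against the simple trend — see the exception note.
C > Be: C lies to the right of Be in period 2, so the across-period effect alone puts C higher.
Note the exception: Be has a higher first ionization energy than B, contrary to the simple trend — removing B's lone 2p electron is easier than breaking Be's filled 2s².
Approximate values (kJ/mol): Be 900, B 801, C 1086, Rb 403.
So from highest to lowest: C > Be > B > Rb.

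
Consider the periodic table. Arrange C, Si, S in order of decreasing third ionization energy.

C > S > Si

The third ionization energy removes an electron from the +2 ion. For each element: C²⁺ still has 2 valence electrons; Si²⁺ still has 2 valence electrons; S²⁺ still has 4 valence electrons.
All are still removing valence electrons, so compare the +2 ions as you would atoms: IE_3 generally rises across a period (higher Z_eff) and falls down a group (larger shell), subject to the usual subshell exceptions.
Valence configurations: C²⁺ [He]2s², Si²⁺ [Ne]3s², S²⁺ [Ne]3s²3p².
The numbers (kJ/mol): C 4620, Si 3232, S 3357.
So the third ionization energies run Si < S < C.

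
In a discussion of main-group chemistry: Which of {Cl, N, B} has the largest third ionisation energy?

IE_3 is the cost of taking one more electron from the +2 cation: Cl²⁺ still has 5 valence electrons; N²⁺ still has 3 valence electrons; B²⁺ still has 1 valence electron.
All are still removing valence electrons, so compare the +2 ions as you would atoms: IE_3 generally rises across a period (higher Z_eff) and falls down a group (larger shell), subject to the usual subshell exceptions.
Valence configurations: Cl²⁺ [Ne]3s²3p³, N²⁺ [He]2s²2p¹, B²⁺ [He]2s¹.
The numbers (kJ/mol): Cl 3822, N 4578, B 3660.
So the third ionization energies run B < Cl < N.

N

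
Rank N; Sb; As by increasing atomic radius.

N < As < Sb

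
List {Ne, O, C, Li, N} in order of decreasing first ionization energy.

Li is in period 2, group 1; C is in period 2, group 14; N is in period 2, group 15; O is in period 2, group 16; Ne is in period 2, group 18.
IE₁ increases left→right with effective nuclear charge and decreases top→bottom as the valence shell moves farther out.
All lie in period 2; the across-period trend (first ionization energy increases left to right) applies, with the exception below.
Note the exception: N has a higher first ionization energy than O, contrary to the simple trend — pairing an electron in O's 2p⁴ costs repulsion energy, so O ionizes more easily than half-filled N (2p³).
Tabulated first ionization energy (kJ/mol): Li 520, C 1086, N 1402, O 1314, Ne 2081.
So from highest to lowest: Ne > N > O > C > Li.

Ne > N > O > C > Li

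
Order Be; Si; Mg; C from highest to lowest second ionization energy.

IE_2 is the cost of taking one more electron from the +1 cation: Be⁺ still has 1 valence electron; Si⁺ still has 3 valence electrons; Mg⁺ still has 1 valence electron; C⁺ still has 3 valence electrons.
All are still removing valence electrons, so compare the +1 ions as you would atoms: IE_2 generally rises across a period (higher Z_eff) and falls down a group (larger shell), subject to the usual subshell exceptions.
Valence configurations: Be⁺ [He]2s¹, Si⁺ [Ne]3s²3p¹, Mg⁺ [Ne]3s¹, C⁺ [He]2s²2p¹.
The numbers (kJ/mol): Be 1757, Si 1577, Mg 1451, C 2353.
So the second ionization energies run Mg < Si < Be < C.

C > Be > Si > Mg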